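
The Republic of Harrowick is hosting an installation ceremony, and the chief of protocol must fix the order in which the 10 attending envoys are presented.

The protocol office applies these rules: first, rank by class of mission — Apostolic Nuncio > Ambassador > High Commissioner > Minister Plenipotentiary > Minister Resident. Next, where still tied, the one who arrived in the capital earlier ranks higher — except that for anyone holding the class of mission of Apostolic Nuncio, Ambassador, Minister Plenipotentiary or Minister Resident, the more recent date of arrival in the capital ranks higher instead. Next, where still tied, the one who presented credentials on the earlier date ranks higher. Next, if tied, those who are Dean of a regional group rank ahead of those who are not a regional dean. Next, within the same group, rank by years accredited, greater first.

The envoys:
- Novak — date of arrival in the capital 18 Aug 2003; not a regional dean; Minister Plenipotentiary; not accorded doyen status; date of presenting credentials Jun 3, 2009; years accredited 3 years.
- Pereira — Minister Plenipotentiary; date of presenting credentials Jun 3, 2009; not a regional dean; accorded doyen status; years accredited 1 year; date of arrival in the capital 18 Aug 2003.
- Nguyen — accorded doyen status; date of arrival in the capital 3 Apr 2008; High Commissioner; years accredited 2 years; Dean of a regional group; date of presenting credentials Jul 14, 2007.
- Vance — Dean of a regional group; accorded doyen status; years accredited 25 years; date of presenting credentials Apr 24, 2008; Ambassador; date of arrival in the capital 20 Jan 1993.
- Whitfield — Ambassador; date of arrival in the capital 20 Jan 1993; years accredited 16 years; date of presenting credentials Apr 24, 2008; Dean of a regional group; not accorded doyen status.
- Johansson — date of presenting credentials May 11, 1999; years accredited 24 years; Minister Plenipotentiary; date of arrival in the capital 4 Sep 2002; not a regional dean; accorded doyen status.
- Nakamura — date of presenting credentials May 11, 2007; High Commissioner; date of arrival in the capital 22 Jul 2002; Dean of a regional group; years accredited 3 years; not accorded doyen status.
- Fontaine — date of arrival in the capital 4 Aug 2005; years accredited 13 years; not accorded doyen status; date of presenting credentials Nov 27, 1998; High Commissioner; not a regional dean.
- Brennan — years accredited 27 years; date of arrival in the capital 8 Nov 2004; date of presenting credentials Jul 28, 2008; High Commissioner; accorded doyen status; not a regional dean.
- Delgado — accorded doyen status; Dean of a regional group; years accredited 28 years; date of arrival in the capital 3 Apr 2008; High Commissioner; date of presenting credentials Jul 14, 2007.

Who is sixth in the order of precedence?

Delgado

By class of mission: Vance and Whitfield (Ambassador); then Nakamura, Brennan, Fontaine, Delgado and Nguyen (High Commissioner); then Novak, Pereira and Johansson (Minister Plenipotentiary).
Vance and Whitfield both have date of arrival in the capital 20 Jan 1993, so the next rule applies.
Vance and Whitfield both have date of presenting credentials Apr 24, 2008, so the next rule applies.
Vance and Whitfield are each Dean of a regional group, so the next rule applies.
Among Vance and Whitfield, by years accredited (higher first): Vance (25 years) before Whitfield (16 years).
Among Nakamura, Brennan, Fontaine, Delgado and Nguyen, by date of arrival in the capital (earlier first): Nakamura (22 Jul 2002) before Brennan (8 Nov 2004) before Fontaine (4 Aug 2005) before Delgado and Nguyen (3 Apr 2008).
Delgado and Nguyen both have date of presenting credentials Jul 14, 2007, so the next rule applies.
Delgado and Nguyen are each Dean of a regional group, so the next rule applies.
Among Delgado and Nguyen, by years accredited (higher first): Delgado (28 years) before Nguyen (2 years).
Among Novak, Pereira and Johansson, by date of arrival in the capital (later first) (reversed rule for this group): Novak and Pereira (18 Aug 2003) before Johansson (4 Sep 2002).
Novak and Pereira both have date of presenting credentials Jun 3, 2009, so the next rule applies.
Novak and Pereira are each not a regional dean, so the next rule applies.
Among Novak and Pereira, by years accredited (higher first): Novak (3 years) before Pereira (1 year).
Order: Vance, Whitfield, Nakamura, Brennan, Fontaine, Delgado, Nguyen, Novak, Pereira, Johansson.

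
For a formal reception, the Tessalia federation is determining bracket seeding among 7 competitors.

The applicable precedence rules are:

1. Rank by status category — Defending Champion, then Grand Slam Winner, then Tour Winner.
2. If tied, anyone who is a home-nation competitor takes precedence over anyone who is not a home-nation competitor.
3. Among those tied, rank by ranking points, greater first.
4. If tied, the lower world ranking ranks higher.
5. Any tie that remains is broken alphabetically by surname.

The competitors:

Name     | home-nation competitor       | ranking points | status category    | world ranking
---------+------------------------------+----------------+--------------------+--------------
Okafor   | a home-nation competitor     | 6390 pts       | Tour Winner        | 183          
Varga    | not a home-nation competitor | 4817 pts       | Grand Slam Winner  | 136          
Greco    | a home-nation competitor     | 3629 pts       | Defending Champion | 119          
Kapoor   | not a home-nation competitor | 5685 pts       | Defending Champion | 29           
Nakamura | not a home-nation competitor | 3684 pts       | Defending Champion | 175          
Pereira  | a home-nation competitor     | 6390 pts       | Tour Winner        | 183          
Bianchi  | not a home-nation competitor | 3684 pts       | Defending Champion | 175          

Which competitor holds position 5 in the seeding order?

By status category: Greco, Kapoor, Bianchi and Nakamura (Defending Champion); then Varga (Grand Slam Winner); then Okafor and Pereira (Tour Winner).
Among Greco, Kapoor, Bianchi and Nakamura, a home-nation competitor before not a home-nation competitor: Greco (a home-nation competitor) before Kapoor, Bianchi and Nakamura (not a home-nation competitor).
Among Kapoor, Bianchi and Nakamura, by ranking points (higher first): Kapoor (5685 pts) before Bianchi and Nakamura (3684 pts).
Bianchi and Nakamura both have world ranking 175, so the next rule applies.
Among Bianchi and Nakamura, alphabetically by surname: Bianchi before Nakamura.
Okafor and Pereira are each a home-nation competitor, so the next rule applies.
Okafor and Pereira both have ranking points 6390 pts, so the next rule applies.
Okafor and Pereira both have world ranking 183, so the next rule applies.
Among Okafor and Pereira, alphabetically by surname: Okafor before Pereira.
Order: Greco, Kapoor, Bianchi, Nakamura, Varga, Okafor, Pereira.

Varga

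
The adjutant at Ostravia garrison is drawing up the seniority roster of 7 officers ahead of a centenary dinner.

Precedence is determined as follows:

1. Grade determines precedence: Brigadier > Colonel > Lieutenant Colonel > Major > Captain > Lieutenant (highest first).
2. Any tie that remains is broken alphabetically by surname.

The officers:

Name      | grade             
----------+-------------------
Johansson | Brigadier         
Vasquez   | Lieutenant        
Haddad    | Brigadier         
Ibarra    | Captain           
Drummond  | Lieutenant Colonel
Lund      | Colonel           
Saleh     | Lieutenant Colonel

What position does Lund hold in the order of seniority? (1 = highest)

By grade: Haddad and Johansson (Brigadier); then Lund (Colonel); then Drummond and Saleh (Lieutenant Colonel); then Ibarra (Captain); then Vasquez (Lieutenant).
Among Haddad and Johansson, alphabetically by surname: Haddad before Johansson.
Among Drummond and Saleh, alphabetically by surname: Drummond before Saleh.
Order: Haddad, Johansson, Lund, Drummond, Saleh, Ibarra, Vasquez. So position 3.

3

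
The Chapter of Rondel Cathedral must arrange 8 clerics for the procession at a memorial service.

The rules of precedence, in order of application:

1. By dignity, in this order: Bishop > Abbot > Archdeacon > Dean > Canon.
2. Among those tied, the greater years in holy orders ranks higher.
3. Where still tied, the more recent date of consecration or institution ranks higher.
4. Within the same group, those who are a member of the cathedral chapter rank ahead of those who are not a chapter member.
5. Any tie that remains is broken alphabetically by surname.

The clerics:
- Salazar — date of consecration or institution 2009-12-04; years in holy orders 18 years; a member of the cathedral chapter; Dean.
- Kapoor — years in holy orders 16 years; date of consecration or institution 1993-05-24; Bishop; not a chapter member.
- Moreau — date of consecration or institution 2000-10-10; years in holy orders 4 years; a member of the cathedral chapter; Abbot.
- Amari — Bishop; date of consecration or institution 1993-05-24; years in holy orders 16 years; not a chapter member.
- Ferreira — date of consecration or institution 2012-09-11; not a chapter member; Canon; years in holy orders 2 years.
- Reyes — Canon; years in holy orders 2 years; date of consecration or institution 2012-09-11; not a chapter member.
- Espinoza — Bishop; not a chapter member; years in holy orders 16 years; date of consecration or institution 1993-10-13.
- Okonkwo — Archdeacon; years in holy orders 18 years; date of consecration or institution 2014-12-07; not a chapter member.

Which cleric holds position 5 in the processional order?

By dignity: Espinoza, Amari and Kapoor (Bishop); then Moreau (Abbot); then Okonkwo (Archdeacon); then Salazar (Dean); then Ferreira and Reyes (Canon).
Espinoza, Amari and Kapoor all have years in holy orders 16 years, so the next rule applies.
Among Espinoza, Amari and Kapoor, by date of consecration or institution (later first): Espinoza (1993-10-13) before Amari and Kapoor (1993-05-24).
Amari and Kapoor are each not a chapter member, so the next rule applies.
Among Amari and Kapoor, alphabetically by surname: Amari before Kapoor.
Ferreira and Reyes both have years in holy orders 2 years, so the next rule applies.
Ferreira and Reyes both have date of consecration or institution 2012-09-11, so the next rule applies.
Ferreira and Reyes are each not a chapter member, so the next rule applies.
Among Ferreira and Reyes, alphabetically by surname: Ferreira before Reyes.
Order: Espinoza, Amari, Kapoor, Moreau, Okonkwo, Salazar, Ferreira, Reyes.

Okonkwo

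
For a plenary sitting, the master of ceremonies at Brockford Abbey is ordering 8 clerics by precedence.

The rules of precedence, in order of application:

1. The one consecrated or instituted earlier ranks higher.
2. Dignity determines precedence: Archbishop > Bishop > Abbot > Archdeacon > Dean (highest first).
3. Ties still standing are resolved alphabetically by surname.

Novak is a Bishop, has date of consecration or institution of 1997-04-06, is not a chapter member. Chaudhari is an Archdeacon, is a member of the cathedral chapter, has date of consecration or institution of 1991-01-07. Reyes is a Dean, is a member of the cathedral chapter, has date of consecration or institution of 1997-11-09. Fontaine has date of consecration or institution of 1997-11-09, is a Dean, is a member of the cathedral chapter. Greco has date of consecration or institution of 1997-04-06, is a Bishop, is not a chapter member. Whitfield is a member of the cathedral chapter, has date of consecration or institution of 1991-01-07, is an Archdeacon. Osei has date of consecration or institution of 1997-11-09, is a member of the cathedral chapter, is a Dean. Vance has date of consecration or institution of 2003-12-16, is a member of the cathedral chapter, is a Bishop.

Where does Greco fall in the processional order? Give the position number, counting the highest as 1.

3

By date of consecration or institution (earlier first): Chaudhari and Whitfield (both 1991-01-07); then Greco and Novak (both 1997-04-06); then Fontaine, Osei and Reyes (each 1997-11-09); then Vance (2003-12-16).
Chaudhari and Whitfield are each Archdeacon, so the next rule applies.
Among Chaudhari and Whitfield, alphabetically by surname: Chaudhari before Whitfield.
Greco and Novak are each Bishop, so the next rule applies.
Among Greco and Novak, alphabetically by surname: Greco before Novak.
Fontaine, Osei and Reyes are each Dean, so the next rule applies.
Among Fontaine, Osei and Reyes, alphabetically by surname: Fontaine before Osei before Reyes.
Order: Chaudhari, Whitfield, Greco, Novak, Fontaine, Osei, Reyes, Vance. So position 3.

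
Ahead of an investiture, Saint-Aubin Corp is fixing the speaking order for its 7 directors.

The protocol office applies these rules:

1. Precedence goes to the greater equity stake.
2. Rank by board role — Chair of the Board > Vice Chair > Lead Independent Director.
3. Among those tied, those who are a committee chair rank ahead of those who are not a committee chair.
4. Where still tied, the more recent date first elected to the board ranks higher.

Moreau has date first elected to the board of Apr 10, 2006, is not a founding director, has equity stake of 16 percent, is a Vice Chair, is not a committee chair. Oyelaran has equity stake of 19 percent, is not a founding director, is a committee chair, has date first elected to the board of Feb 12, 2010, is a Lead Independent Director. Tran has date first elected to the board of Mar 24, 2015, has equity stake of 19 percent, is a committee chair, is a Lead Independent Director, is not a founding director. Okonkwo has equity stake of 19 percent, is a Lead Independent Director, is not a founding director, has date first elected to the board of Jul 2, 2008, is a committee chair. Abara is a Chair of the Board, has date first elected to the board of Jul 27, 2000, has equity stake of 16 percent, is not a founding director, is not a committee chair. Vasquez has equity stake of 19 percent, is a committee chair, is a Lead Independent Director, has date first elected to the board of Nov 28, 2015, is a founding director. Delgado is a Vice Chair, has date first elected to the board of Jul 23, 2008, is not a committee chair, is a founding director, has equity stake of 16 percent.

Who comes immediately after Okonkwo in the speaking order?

Abara

By equity stake (higher first): Vasquez, Tran, Oyelaran and Okonkwo (each 19 percent); then Abara, Delgado and Moreau (each 16 percent).
Vasquez, Tran, Oyelaran and Okonkwo are each Lead Independent Director, so the next rule applies.
Vasquez, Tran, Oyelaran and Okonkwo are each a committee chair, so the next rule applies.
Among Vasquez, Tran, Oyelaran and Okonkwo, by date first elected to the board (later first): Vasquez (Nov 28, 2015) before Tran (Mar 24, 2015) before Oyelaran (Feb 12, 2010) before Okonkwo (Jul 2, 2008).
Among Abara, Delgado and Moreau, by board role: Abara (Chair of the Board) before Delgado and Moreau (Vice Chair).
Delgado and Moreau are each not a committee chair, so the next rule applies.
Among Delgado and Moreau, by date first elected to the board (later first): Delgado (Jul 23, 2008) before Moreau (Apr 10, 2006).
Order: Vasquez, Tran, Oyelaran, Okonkwo, Abara, Delgado, Moreau.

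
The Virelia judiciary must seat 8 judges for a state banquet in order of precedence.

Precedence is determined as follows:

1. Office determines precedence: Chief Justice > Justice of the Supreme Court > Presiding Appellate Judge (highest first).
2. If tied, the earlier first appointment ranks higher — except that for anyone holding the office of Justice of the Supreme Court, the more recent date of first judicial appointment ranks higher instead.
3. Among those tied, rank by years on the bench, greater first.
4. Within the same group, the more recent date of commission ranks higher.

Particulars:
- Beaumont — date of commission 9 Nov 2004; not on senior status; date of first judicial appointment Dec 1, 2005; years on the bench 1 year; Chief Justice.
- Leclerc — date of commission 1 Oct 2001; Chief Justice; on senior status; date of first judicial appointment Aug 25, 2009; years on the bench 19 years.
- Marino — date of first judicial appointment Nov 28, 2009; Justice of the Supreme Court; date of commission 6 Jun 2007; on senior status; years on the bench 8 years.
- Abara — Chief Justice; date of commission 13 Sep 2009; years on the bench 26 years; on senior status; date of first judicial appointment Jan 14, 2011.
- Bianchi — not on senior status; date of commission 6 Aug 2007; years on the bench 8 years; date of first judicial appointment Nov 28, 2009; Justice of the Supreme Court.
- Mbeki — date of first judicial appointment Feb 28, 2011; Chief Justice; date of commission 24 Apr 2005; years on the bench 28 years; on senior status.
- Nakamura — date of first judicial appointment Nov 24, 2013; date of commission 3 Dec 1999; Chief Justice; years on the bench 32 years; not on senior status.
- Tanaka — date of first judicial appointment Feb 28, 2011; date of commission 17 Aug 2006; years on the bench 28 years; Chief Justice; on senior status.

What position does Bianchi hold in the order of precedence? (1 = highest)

By office: Beaumont, Leclerc, Abara, Tanaka, Mbeki and Nakamura (Chief Justice); then Bianchi and Marino (Justice of the Supreme Court).
Among Beaumont, Leclerc, Abara, Tanaka, Mbeki and Nakamura, by date of first judicial appointment (earlier first): Beaumont (Dec 1, 2005) before Leclerc (Aug 25, 2009) before Abara (Jan 14, 2011) before Tanaka and Mbeki (Feb 28, 2011) before Nakamura (Nov 24, 2013).
Tanaka and Mbeki both have years on the bench 28 years, so the next rule applies.
Among Tanaka and Mbeki, by date of commission (later first): Tanaka (17 Aug 2006) before Mbeki (24 Apr 2005).
Bianchi and Marino both have date of first judicial appointment Nov 28, 2009, so the next rule applies.
Bianchi and Marino both have years on the bench 8 years, so the next rule applies.
Among Bianchi and Marino, by date of commission (later first): Bianchi (6 Aug 2007) before Marino (6 Jun 2007).
Order: Beaumont, Leclerc, Abara, Tanaka, Mbeki, Nakamura, Bianchi, Marino. So position 7.

7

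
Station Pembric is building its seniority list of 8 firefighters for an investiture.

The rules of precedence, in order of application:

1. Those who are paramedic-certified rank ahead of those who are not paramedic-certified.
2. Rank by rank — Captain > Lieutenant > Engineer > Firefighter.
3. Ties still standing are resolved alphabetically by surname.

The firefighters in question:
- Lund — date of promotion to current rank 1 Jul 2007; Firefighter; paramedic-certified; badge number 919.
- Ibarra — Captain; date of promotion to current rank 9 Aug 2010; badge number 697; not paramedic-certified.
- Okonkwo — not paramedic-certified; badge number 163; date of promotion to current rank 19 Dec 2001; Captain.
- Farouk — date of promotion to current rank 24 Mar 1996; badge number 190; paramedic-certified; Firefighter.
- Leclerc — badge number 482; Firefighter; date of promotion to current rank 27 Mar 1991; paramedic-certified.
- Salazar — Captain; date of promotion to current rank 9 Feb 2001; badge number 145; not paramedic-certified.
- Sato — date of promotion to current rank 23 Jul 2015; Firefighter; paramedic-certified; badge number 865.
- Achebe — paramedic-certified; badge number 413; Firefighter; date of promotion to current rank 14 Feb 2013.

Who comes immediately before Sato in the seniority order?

Lund

By the first rule: Achebe, Farouk, Leclerc, Lund and Sato (each paramedic-certified); then Ibarra, Okonkwo and Salazar (each not paramedic-certified).
Achebe, Farouk, Leclerc, Lund and Sato are each Firefighter, so the next rule applies.
Among Achebe, Farouk, Leclerc, Lund and Sato, alphabetically by surname: Achebe before Farouk before Leclerc before Lund before Sato.
Ibarra, Okonkwo and Salazar are each Captain, so the next rule applies.
Among Ibarra, Okonkwo and Salazar, alphabetically by surname: Ibarra before Okonkwo before Salazar.
Order: Achebe, Farouk, Leclerc, Lund, Sato, Ibarra, Okonkwo, Salazar.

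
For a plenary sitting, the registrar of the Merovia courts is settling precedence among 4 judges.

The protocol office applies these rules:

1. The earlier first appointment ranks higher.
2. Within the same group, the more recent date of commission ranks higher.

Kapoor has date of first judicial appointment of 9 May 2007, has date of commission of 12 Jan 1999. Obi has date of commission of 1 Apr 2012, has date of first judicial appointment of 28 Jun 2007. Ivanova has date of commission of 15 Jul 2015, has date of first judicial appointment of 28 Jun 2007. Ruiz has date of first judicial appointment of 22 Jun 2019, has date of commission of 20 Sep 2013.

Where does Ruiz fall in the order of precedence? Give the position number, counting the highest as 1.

4

By date of first judicial appointment (earlier first): Kapoor (9 May 2007); then Ivanova and Obi (both 28 Jun 2007); then Ruiz (22 Jun 2019).
Among Ivanova and Obi, by date of commission (later first): Ivanova (15 Jul 2015) before Obi (1 Apr 2012).
Order: Kapoor, Ivanova, Obi, Ruiz. So position 4.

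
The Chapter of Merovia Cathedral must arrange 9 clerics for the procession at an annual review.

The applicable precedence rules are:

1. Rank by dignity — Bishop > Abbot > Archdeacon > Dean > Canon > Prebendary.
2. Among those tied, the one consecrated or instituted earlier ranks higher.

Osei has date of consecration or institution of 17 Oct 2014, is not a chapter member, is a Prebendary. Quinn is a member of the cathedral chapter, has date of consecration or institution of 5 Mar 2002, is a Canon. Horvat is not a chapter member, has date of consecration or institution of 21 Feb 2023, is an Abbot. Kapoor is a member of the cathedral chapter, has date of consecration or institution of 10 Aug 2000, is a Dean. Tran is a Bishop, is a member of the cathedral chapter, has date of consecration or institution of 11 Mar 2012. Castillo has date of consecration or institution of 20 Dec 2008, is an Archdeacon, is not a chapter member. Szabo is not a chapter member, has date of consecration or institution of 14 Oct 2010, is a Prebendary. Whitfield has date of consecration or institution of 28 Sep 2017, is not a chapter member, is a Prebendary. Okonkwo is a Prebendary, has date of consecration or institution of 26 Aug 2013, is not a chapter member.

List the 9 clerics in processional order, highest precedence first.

Tran, Horvat, Castillo, Kapoor, Quinn, Szabo, Okonkwo, Osei, Whitfield

By dignity: Tran (Bishop); then Horvat (Abbot); then Castillo (Archdeacon); then Kapoor (Dean); then Quinn (Canon); then Szabo, Okonkwo, Osei and Whitfield (Prebendary).
Among Szabo, Okonkwo, Osei and Whitfield, by date of consecration or institution (earlier first): Szabo (14 Oct 2010) before Okonkwo (26 Aug 2013) before Osei (17 Oct 2014) before Whitfield (28 Sep 2017).
Full order: Tran, Horvat, Castillo, Kapoor, Quinn, Szabo, Okonkwo, Osei, Whitfield.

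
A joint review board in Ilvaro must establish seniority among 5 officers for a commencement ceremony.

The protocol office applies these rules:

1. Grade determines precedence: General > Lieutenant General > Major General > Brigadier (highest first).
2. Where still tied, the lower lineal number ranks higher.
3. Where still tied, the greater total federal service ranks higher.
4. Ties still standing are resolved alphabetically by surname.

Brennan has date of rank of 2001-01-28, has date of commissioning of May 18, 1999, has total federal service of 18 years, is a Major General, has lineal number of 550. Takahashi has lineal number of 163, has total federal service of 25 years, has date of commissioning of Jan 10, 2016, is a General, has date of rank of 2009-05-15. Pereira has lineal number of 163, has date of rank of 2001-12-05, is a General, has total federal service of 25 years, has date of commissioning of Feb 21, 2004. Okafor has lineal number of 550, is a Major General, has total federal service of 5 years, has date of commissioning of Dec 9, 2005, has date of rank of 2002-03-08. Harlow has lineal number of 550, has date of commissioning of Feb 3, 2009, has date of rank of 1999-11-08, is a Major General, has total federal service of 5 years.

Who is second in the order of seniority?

Takahashi

By grade: Pereira and Takahashi (General); then Brennan, Harlow and Okafor (Major General).
Pereira and Takahashi both have lineal number 163, so the next rule applies.
Pereira and Takahashi both have total federal service 25 years, so the next rule applies.
Among Pereira and Takahashi, alphabetically by surname: Pereira before Takahashi.
Brennan, Harlow and Okafor all have lineal number 550, so the next rule applies.
Among Brennan, Harlow and Okafor, by total federal service (higher first): Brennan (18 years) before Harlow and Okafor (5 years).
Among Harlow and Okafor, alphabetically by surname: Harlow before Okafor.
Order: Pereira, Takahashi, Brennan, Harlow, Okafor.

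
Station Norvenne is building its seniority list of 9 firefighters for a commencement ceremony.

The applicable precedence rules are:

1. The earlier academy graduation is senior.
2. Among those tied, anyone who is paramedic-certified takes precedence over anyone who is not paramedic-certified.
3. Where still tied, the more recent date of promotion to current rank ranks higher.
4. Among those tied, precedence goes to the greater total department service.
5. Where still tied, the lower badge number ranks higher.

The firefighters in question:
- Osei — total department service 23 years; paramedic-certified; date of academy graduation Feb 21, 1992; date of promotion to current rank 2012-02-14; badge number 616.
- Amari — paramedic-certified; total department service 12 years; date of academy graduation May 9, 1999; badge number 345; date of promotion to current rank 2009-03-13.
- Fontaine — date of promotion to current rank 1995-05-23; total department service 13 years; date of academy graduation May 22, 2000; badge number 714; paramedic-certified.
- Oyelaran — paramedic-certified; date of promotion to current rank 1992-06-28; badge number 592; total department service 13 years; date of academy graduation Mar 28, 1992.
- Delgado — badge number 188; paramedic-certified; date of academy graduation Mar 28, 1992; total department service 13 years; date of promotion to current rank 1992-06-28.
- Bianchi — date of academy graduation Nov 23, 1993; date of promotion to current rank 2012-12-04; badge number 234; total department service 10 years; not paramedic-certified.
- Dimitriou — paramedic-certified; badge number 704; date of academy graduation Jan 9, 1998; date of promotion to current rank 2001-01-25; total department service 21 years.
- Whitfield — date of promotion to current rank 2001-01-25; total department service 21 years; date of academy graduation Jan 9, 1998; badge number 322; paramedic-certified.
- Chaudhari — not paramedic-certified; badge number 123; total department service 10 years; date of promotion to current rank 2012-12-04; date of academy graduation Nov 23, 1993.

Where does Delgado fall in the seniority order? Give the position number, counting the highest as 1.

By date of academy graduation (earlier first): Osei (Feb 21, 1992); then Delgado and Oyelaran (both Mar 28, 1992); then Chaudhari and Bianchi (both Nov 23, 1993); then Whitfield and Dimitriou (both Jan 9, 1998); then Amari (May 9, 1999); then Fontaine (May 22, 2000).
Delgado and Oyelaran are each paramedic-certified, so the next rule applies.
Delgado and Oyelaran both have date of promotion to current rank 1992-06-28, so the next rule applies.
Delgado and Oyelaran both have total department service 13 years, so the next rule applies.
Among Delgado and Oyelaran, by badge number (lower first): Delgado (188) before Oyelaran (592).
Chaudhari and Bianchi are each not paramedic-certified, so the next rule applies.
Chaudhari and Bianchi both have date of promotion to current rank 2012-12-04, so the next rule applies.
Chaudhari and Bianchi both have total department service 10 years, so the next rule applies.
Among Chaudhari and Bianchi, by badge number (lower first): Chaudhari (123) before Bianchi (234).
Whitfield and Dimitriou are each paramedic-certified, so the next rule applies.
Whitfield and Dimitriou both have date of promotion to current rank 2001-01-25, so the next rule applies.
Whitfield and Dimitriou both have total department service 21 years, so the next rule applies.
Among Whitfield and Dimitriou, by badge number (lower first): Whitfield (322) before Dimitriou (704).
Order: Osei, Delgado, Oyelaran, Chaudhari, Bianchi, Whitfield, Dimitriou, Amari, Fontaine. So position 2.

2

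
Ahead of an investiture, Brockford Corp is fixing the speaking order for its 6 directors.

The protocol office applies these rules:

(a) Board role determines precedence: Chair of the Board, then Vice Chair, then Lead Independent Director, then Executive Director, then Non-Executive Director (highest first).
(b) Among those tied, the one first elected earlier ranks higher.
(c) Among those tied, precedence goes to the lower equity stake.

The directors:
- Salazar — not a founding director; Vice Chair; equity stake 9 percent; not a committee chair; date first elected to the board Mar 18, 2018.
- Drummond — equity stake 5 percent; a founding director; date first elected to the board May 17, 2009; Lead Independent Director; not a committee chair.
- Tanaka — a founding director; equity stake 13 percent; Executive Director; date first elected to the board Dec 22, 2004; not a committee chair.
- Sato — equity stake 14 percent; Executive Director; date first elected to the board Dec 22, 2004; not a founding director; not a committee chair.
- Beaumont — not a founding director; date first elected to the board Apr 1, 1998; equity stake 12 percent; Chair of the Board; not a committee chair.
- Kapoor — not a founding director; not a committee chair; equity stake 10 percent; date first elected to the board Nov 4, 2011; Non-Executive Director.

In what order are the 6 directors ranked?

Beaumont, Salazar, Drummond, Tanaka, Sato, Kapoor

By board role: Beaumont (Chair of the Board); then Salazar (Vice Chair); then Drummond (Lead Independent Director); then Tanaka and Sato (Executive Director); then Kapoor (Non-Executive Director).
Tanaka and Sato both have date first elected to the board Dec 22, 2004, so the next rule applies.
Among Tanaka and Sato, by equity stake (lower first): Tanaka (13 percent) before Sato (14 percent).
Full order: Beaumont, Salazar, Drummond, Tanaka, Sato, Kapoor.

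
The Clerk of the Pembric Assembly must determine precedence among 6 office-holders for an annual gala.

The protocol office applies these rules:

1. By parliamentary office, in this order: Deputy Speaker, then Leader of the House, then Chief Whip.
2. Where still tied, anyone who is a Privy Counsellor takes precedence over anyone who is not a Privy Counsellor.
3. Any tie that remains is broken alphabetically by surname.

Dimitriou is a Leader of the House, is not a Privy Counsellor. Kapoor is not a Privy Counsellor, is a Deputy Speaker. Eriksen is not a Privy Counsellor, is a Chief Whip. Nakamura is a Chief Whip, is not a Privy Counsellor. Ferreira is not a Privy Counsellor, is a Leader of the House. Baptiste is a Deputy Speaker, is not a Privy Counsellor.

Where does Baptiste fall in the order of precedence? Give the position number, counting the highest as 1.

By parliamentary office: Baptiste and Kapoor (Deputy Speaker); then Dimitriou and Ferreira (Leader of the House); then Eriksen and Nakamura (Chief Whip).
Baptiste and Kapoor are each not a Privy Counsellor, so the next rule applies.
Among Baptiste and Kapoor, alphabetically by surname: Baptiste before Kapoor.
Dimitriou and Ferreira are each not a Privy Counsellor, so the next rule applies.
Among Dimitriou and Ferreira, alphabetically by surname: Dimitriou before Ferreira.
Eriksen and Nakamura are each not a Privy Counsellor, so the next rule applies.
Among Eriksen and Nakamura, alphabetically by surname: Eriksen before Nakamura.
Order: Baptiste, Kapoor, Dimitriou, Ferreira, Eriksen, Nakamura. So position 1.

1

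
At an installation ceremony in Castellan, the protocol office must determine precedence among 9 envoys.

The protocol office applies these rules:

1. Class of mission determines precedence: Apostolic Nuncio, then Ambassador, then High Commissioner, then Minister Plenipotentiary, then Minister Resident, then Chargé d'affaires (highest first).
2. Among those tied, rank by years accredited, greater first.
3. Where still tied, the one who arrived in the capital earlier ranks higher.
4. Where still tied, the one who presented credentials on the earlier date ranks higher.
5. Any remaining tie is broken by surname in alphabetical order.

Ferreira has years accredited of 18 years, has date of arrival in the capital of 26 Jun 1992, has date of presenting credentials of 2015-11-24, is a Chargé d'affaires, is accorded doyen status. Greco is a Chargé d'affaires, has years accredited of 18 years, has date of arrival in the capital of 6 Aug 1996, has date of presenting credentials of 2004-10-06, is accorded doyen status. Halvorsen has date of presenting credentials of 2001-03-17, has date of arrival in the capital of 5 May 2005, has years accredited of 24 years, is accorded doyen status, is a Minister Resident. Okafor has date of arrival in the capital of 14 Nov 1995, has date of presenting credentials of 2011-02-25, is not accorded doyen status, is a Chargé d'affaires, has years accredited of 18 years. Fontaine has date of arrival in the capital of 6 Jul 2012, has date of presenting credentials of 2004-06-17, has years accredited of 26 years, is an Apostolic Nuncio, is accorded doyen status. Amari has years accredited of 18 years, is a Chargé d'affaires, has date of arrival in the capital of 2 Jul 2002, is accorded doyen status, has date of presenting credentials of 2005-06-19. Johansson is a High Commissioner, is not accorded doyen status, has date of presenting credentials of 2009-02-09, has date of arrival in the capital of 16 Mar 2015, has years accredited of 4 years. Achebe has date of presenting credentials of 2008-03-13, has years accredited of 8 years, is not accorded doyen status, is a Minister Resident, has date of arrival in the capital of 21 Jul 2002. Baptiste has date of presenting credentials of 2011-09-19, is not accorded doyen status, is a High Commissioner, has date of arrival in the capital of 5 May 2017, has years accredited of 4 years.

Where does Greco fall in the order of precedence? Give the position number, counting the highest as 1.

8

By class of mission: Fontaine (Apostolic Nuncio); then Johansson and Baptiste (High Commissioner); then Halvorsen and Achebe (Minister Resident); then Ferreira, Okafor, Greco and Amari (Chargé d'affaires).
Johansson and Baptiste both have years accredited 4 years, so the next rule applies.
Among Johansson and Baptiste, by date of arrival in the capital (earlier first): Johansson (16 Mar 2015) before Baptiste (5 May 2017).
Among Halvorsen and Achebe, by years accredited (higher first): Halvorsen (24 years) before Achebe (8 years).
Ferreira, Okafor, Greco and Amari all have years accredited 18 years, so the next rule applies.
Among Ferreira, Okafor, Greco and Amari, by date of arrival in the capital (earlier first): Ferreira (26 Jun 1992) before Okafor (14 Nov 1995) before Greco (6 Aug 1996) before Amari (2 Jul 2002).
Order: Fontaine, Johansson, Baptiste, Halvorsen, Achebe, Ferreira, Okafor, Greco, Amari. So position 8.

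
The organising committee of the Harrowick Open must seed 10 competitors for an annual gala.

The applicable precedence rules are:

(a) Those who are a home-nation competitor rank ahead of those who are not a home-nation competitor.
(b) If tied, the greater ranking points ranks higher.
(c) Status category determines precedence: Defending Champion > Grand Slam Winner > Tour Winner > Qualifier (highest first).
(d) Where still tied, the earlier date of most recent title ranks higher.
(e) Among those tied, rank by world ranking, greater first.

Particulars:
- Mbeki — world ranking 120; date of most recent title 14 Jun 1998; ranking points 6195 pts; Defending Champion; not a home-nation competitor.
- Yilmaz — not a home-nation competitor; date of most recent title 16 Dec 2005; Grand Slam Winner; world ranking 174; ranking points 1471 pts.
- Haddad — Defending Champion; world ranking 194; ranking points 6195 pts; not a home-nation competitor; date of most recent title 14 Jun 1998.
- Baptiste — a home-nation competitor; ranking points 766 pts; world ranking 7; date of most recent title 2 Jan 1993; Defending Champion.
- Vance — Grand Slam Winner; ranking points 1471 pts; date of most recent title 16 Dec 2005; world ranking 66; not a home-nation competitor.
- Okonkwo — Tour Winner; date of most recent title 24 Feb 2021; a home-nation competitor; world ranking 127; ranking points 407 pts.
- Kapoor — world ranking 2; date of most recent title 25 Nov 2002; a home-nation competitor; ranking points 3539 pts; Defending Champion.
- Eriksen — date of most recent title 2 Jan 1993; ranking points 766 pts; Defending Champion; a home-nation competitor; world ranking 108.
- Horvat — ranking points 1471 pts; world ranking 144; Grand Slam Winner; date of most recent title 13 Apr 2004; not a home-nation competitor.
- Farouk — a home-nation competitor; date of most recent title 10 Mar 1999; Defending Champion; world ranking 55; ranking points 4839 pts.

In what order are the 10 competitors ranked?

Farouk, Kapoor, Eriksen, Baptiste, Okonkwo, Haddad, Mbeki, Horvat, Yilmaz, Vance

By the first rule: Farouk, Kapoor, Eriksen, Baptiste and Okonkwo (each a home-nation competitor); then Haddad, Mbeki, Horvat, Yilmaz and Vance (each not a home-nation competitor).
Among Farouk, Kapoor, Eriksen, Baptiste and Okonkwo, by ranking points (higher first): Farouk (4839 pts) before Kapoor (3539 pts) before Eriksen and Baptiste (766 pts) before Okonkwo (407 pts).
Eriksen and Baptiste are each Defending Champion, so the next rule applies.
Eriksen and Baptiste both have date of most recent title 2 Jan 1993, so the next rule applies.
Among Eriksen and Baptiste, by world ranking (higher first): Eriksen (108) before Baptiste (7).
Among Haddad, Mbeki, Horvat, Yilmaz and Vance, by ranking points (higher first): Haddad and Mbeki (6195 pts) before Horvat, Yilmaz and Vance (1471 pts).
Haddad and Mbeki are each Defending Champion, so the next rule applies.
Haddad and Mbeki both have date of most recent title 14 Jun 1998, so the next rule applies.
Among Haddad and Mbeki, by world ranking (higher first): Haddad (194) before Mbeki (120).
Horvat, Yilmaz and Vance are each Grand Slam Winner, so the next rule applies.
Among Horvat, Yilmaz and Vance, by date of most recent title (earlier first): Horvat (13 Apr 2004) before Yilmaz and Vance (16 Dec 2005).
Among Yilmaz and Vance, by world ranking (higher first): Yilmaz (174) before Vance (66).
Full order: Farouk, Kapoor, Eriksen, Baptiste, Okonkwo, Haddad, Mbeki, Horvat, Yilmaz, Vance.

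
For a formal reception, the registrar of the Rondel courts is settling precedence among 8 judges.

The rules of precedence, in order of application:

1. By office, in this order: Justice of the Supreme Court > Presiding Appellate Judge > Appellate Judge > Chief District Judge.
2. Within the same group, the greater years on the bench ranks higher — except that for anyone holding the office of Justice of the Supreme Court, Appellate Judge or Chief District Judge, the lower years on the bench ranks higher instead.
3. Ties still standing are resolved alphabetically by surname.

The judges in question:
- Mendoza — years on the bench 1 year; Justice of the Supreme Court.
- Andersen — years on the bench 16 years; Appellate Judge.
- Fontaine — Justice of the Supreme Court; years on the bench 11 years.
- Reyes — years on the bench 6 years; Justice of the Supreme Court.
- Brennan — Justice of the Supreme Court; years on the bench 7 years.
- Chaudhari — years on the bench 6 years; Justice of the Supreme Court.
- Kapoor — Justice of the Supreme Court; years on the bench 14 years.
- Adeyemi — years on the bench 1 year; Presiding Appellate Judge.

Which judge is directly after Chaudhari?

Reyes

By office: Mendoza, Chaudhari, Reyes, Brennan, Fontaine and Kapoor (Justice of the Supreme Court); then Adeyemi (Presiding Appellate Judge); then Andersen (Appellate Judge).
Among Mendoza, Chaudhari, Reyes, Brennan, Fontaine and Kapoor, by years on the bench (lower first) (reversed rule for this group): Mendoza (1 year) before Chaudhari and Reyes (6 years) before Brennan (7 years) before Fontaine (11 years) before Kapoor (14 years).
Among Chaudhari and Reyes, alphabetically by surname: Chaudhari before Reyes.
Order: Mendoza, Chaudhari, Reyes, Brennan, Fontaine, Kapoor, Adeyemi, Andersen.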